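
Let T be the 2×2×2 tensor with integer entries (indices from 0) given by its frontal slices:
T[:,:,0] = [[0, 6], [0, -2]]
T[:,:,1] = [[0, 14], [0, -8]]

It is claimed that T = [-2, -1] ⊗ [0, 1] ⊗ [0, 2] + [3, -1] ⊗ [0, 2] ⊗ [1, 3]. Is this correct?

Reconstruct entrywise from the claimed factors. For example, T[1,1,1] = -8 and Σₗ aₗ[1]bₗ[1]cₗ[1] = (-1)·(1)·(2) + (-1)·(2)·(3) = -8; checking all 8 entries, every one matches. The claim holds.

Yes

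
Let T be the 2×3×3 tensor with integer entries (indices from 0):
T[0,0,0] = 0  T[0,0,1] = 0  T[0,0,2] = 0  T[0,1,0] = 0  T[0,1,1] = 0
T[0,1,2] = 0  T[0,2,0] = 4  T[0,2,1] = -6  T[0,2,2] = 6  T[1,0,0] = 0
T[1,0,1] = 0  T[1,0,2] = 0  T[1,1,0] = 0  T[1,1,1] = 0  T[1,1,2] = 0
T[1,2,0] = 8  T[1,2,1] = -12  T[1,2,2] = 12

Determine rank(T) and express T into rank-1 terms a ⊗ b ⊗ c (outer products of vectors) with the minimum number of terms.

rank(T) = 1

Lower bound: T ≠ 0 (e.g. T[0,2,0] = 4), so rank(T) ≥ 1.
Upper bound: if T = a ⊗ b ⊗ c then every fibre of T is a multiple of the corresponding factor, so read the factors off the fibres through the nonzero entry T[0,2,0] = 4.
The mode-1 fibre T[:,2,0] = [4, 8] gives a = [1, 2] (primitive direction); the mode-2 fibre T[0,:,0] = [0, 0, 4] gives b = [0, 0, 1]; then c[k] = T[0,2,k] / (a[0]·b[2]) = [4, -6, 6] / 1 = [4, -6, 6].
Expanding [1, 2] ⊗ [0, 0, 1] ⊗ [4, -6, 6] reproduces all 18 entries of T, so T = [1, 2] ⊗ [0, 0, 1] ⊗ [4, -6, 6] and rank(T) ≤ 1.
These bounds meet, so rank(T) = 1.
Check entry T[1,1,2] = 0: (2)·(0)·(6) = 0.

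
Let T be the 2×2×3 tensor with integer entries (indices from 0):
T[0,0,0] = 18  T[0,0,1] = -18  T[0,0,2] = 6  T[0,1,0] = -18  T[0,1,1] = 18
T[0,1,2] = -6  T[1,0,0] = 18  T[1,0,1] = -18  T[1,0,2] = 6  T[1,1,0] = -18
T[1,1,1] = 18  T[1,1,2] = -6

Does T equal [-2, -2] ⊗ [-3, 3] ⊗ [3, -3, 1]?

Reconstruct entrywise from the claimed factors. For example, T[1,1,2] = -6 and Σₗ aₗ[1]bₗ[1]cₗ[2] = (-2)·(3)·(1) = -6; checking all 12 entries, every one matches. The claim holds.

Yes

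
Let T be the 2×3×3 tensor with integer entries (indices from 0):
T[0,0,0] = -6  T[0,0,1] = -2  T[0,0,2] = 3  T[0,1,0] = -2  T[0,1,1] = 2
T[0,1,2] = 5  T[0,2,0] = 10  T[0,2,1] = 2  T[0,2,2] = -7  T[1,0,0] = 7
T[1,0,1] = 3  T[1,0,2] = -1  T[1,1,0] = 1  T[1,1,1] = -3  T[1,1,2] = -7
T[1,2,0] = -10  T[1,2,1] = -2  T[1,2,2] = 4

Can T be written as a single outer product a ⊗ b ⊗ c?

No

The mode-3 unfolding of T (rows indexed by k, columns by (i,j) = (0,0), (0,1), (0,2), (1,0), (1,1), (1,2)) is [[-6, -2, 10, 7, 1, -10], [-2, 2, 2, 3, -3, -2], [3, 5, -7, -1, -7, 4]].
There the 3×3 minor on rows k ∈ {0, 1, 2}, columns (i,j) ∈ {(0,0), (0,1), (1,0)} is det [[-6, -2, 7], [-2, 2, 3], [3, 5, -1]] = -24 ≠ 0, so this unfolding has rank ≥ 3; CP rank is at least every unfolding rank, so rank(T) ≥ 3.
In particular rank(T) ≥ 3 > 1, so T is not rank-1.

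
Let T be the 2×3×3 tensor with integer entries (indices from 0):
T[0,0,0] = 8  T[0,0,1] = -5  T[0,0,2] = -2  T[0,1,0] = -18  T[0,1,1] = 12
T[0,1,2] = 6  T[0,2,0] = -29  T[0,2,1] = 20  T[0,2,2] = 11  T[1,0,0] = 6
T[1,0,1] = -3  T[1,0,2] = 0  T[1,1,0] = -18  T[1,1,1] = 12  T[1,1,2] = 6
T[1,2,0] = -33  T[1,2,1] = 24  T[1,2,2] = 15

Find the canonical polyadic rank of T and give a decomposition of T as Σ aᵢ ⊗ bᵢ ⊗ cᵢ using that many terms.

Lower bound: the mode-3 unfolding of T (rows indexed by k, columns by (i,j) = (0,0), (0,1), (0,2), (1,0), (1,1), (1,2)) is [[8, -18, -29, 6, -18, -33], [-5, 12, 20, -3, 12, 24], [-2, 6, 11, 0, 6, 15]].
There the 2×2 minor on rows k ∈ {0, 1}, columns (i,j) ∈ {(0,0), (0,1)} is det [[8, -18], [-5, 12]] = 6 ≠ 0, so this unfolding has rank ≥ 2; CP rank is at least every unfolding rank, so rank(T) ≥ 2. (Flattening ranks never certify an upper bound on CP rank; for that we must actually write T with 2 rank-1 terms.)
Upper bound — finding two terms. Write S_k = T[:,:,k] for the frontal slices: S₀ = [[8, -18, -29], [6, -18, -33]], S₁ = [[-5, 12, 20], [-3, 12, 24]], S₂ = [[-2, 6, 11], [0, 6, 15]].
If T = a₁ ⊗ b₁ ⊗ c₁ + a₂ ⊗ b₂ ⊗ c₂ then each S_k = c₁[k]·a₁b₁ᵀ + c₂[k]·a₂b₂ᵀ. S₀ and S₁ are linearly independent, so a₁b₁ᵀ and a₂b₂ᵀ must span the same plane of matrices: they are the rank-1 matrices of the form x·S₀ + y·S₁.
The 2×2 minor of x·S₀ + y·S₁ on rows {0,1}, columns {0,1} is −36·x² + 60·xy − 24·y² = (-12)·(3·x − 2·y)(x − y), vanishing at (x:y) = (2:3) and (1:1).
M₁ = 2·S₀ + 3·S₁ = [[1, 0, 2], [3, 0, 6]] = [1, 3][1, 0, 2]ᵀ and M₂ = S₀ + S₁ = [[3, -6, -9], [3, -6, -9]] = 3·[1, 1][1, -2, -3]ᵀ, so take a₁ = [1, 3], b₁ = [1, 0, 2], a₂ = [1, 1], b₂ = [1, -2, -3].
Each slice is an integer combination of E₁ = a₁b₁ᵀ and E₂ = a₂b₂ᵀ: S₀ = −E₁ + 9·E₂, S₁ = E₁ − 6·E₂, S₂ = E₁ − 3·E₂; reading off coefficients, c₁ = [-1, 1, 1] and c₂ = [9, -6, -3].
Hence T = [1, 3] ⊗ [1, 0, 2] ⊗ [-1, 1, 1] + [1, 1] ⊗ [1, -2, -3] ⊗ [9, -6, -3], so rank(T) ≤ 2.
These bounds meet, so rank(T) = 2.

rank(T) = 2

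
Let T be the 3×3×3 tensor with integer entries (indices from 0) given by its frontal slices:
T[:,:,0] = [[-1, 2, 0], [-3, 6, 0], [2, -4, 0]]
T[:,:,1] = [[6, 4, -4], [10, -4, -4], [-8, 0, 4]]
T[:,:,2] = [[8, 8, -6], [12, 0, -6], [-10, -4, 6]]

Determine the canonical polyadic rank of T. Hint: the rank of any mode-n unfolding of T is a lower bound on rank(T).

Lower bound: the mode-2 unfolding of T (rows indexed by j, columns by (i,k) = (0,0), (0,1), (0,2), (1,0), (1,1), (1,2), (2,0), (2,1), (2,2)) is [[-1, 6, 8, -3, 10, 12, 2, -8, -10], [2, 4, 8, 6, -4, 0, -4, 0, -4], [0, -4, -6, 0, -4, -6, 0, 4, 6]].
There the 2×2 minor on rows j ∈ {0, 1}, columns (i,k) ∈ {(0,0), (0,1)} is det [[-1, 6], [2, 4]] = -16 ≠ 0, so this unfolding has rank ≥ 2; CP rank is at least every unfolding rank, so rank(T) ≥ 2. (Flattening ranks never certify an upper bound on CP rank; for that we must actually write T with 2 rank-1 terms.)
Upper bound — finding two terms. Write S_k = T[:,:,k] for the frontal slices: S₀ = [[-1, 2, 0], [-3, 6, 0], [2, -4, 0]], S₁ = [[6, 4, -4], [10, -4, -4], [-8, 0, 4]], S₂ = [[8, 8, -6], [12, 0, -6], [-10, -4, 6]].
If T = a₁ ⊗ b₁ ⊗ c₁ + a₂ ⊗ b₂ ⊗ c₂ then each S_k = c₁[k]·a₁b₁ᵀ + c₂[k]·a₂b₂ᵀ. S₀ and S₁ are linearly independent, so a₁b₁ᵀ and a₂b₂ᵀ must span the same plane of matrices: they are the rank-1 matrices of the form x·S₀ + y·S₁.
The 2×2 minor of x·S₀ + y·S₁ on rows {0,1}, columns {0,1} is 32·xy − 64·y² = 32·(x − 2·y)(y), vanishing at (x:y) = (2:1) and (1:0).
M₁ = 2·S₀ + S₁ = [[4, 8, -4], [4, 8, -4], [-4, -8, 4]] = 4·[1, 1, -1][1, 2, -1]ᵀ and M₂ = S₀ = [[-1, 2, 0], [-3, 6, 0], [2, -4, 0]] = −[1, 3, -2][1, -2, 0]ᵀ, so take a₁ = [1, 1, -1], b₁ = [1, 2, -1], a₂ = [1, 3, -2], b₂ = [1, -2, 0].
Each slice is an integer combination of E₁ = a₁b₁ᵀ and E₂ = a₂b₂ᵀ: S₀ = −E₂, S₁ = 4·E₁ + 2·E₂, S₂ = 6·E₁ + 2·E₂; reading off coefficients, c₁ = [0, 4, 6] and c₂ = [-1, 2, 2].
Hence T = [1, 1, -1] ⊗ [1, 2, -1] ⊗ [0, 4, 6] + [1, 3, -2] ⊗ [1, -2, 0] ⊗ [-1, 2, 2], so rank(T) ≤ 2.
These bounds meet, so rank(T) = 2.
Check entry T[0,1,0] = 2: (1)·(2)·(0) + (1)·(-2)·(-1) = 2.

2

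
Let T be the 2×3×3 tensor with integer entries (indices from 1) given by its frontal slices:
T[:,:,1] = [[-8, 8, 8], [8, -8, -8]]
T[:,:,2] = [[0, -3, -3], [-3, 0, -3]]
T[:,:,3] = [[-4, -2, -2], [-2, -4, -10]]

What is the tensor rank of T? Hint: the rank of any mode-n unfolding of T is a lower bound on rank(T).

Lower bound: the mode-2 unfolding of T (rows indexed by j, columns by (i,k) = (1,1), (1,2), (1,3), (2,1), (2,2), (2,3)) is [[-8, 0, -4, 8, -3, -2], [8, -3, -2, -8, 0, -4], [8, -3, -2, -8, -3, -10]].
There the 3×3 minor on rows j ∈ {1, 2, 3}, columns (i,k) ∈ {(1,1), (1,2), (2,2)} is det [[-8, 0, -3], [8, -3, 0], [8, -3, -3]] = -72 ≠ 0, so this unfolding has rank ≥ 3; CP rank is at least every unfolding rank, so rank(T) ≥ 3. (Unfolding ranks only ever bound the CP rank from below — rank(T) can be strictly larger than all of them — so the matching upper bound has to come from an explicit 3-term decomposition.)
Upper bound: T is a sum of 3 rank-1 terms, T = [1, -1] ∘ [1, -1, -1] ∘ [-8, 0, -4] + [1, -1] ∘ [2, -1, 1] ∘ [0, 1, 2] + [2, 1] ∘ [1, 1, 2] ∘ [0, -1, -2] (written with every a and b primitive with positive leading entry and the scale carried by c; CP decompositions are not unique, and this one is verified by expanding entrywise), so rank(T) ≤ 3.
These bounds meet, so rank(T) = 3.
Check entry T[2,2,2] = 0: (-1)·(-1)·(0) + (-1)·(-1)·(1) + (1)·(1)·(-1) = 0.

3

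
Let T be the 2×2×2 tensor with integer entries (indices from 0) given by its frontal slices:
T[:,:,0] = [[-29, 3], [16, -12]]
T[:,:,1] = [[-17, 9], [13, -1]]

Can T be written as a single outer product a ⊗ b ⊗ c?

The mode-3 unfolding of T (rows indexed by k, columns by (i,j) = (0,0), (0,1), (1,0), (1,1)) is [[-29, 3, 16, -12], [-17, 9, 13, -1]].
There the 2×2 minor on rows k ∈ {0, 1}, columns (i,j) ∈ {(0,0), (0,1)} is det [[-29, 3], [-17, 9]] = -210 ≠ 0, so this unfolding has rank ≥ 2; CP rank is at least every unfolding rank, so rank(T) ≥ 2.
In particular rank(T) ≥ 2 > 1, so T is not rank-1.

No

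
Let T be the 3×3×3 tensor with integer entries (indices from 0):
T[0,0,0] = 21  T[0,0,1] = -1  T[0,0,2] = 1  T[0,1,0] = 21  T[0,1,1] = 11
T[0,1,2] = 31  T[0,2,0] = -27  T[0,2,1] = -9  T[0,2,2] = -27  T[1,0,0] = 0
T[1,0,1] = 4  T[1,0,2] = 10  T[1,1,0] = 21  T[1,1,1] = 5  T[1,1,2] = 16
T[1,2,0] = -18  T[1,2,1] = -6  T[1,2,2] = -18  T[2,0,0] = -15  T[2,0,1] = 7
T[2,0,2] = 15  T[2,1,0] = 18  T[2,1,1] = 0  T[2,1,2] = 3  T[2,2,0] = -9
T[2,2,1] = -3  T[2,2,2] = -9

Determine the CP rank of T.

Lower bound: the mode-2 unfolding of T (rows indexed by j, columns by (i,k) = (0,0), (0,1), (0,2), (1,0), (1,1), (1,2), (2,0), (2,1), (2,2)) is [[21, -1, 1, 0, 4, 10, -15, 7, 15], [21, 11, 31, 21, 5, 16, 18, 0, 3], [-27, -9, -27, -18, -6, -18, -9, -3, -9]].
There the 2×2 minor on rows j ∈ {0, 1}, columns (i,k) ∈ {(0,0), (0,1)} is det [[21, -1], [21, 11]] = 252 ≠ 0, so this unfolding has rank ≥ 2; CP rank is at least every unfolding rank, so rank(T) ≥ 2. (This is only a lower bound: in general the CP rank may exceed every unfolding rank, so we still need to exhibit 2 rank-1 terms summing to T.)
Upper bound — finding two terms. Write S_k = T[:,:,k] for the frontal slices: S₀ = [[21, 21, -27], [0, 21, -18], [-15, 18, -9]], S₁ = [[-1, 11, -9], [4, 5, -6], [7, 0, -3]], S₂ = [[1, 31, -27], [10, 16, -18], [15, 3, -9]].
If T = a₁ ⊗ b₁ ⊗ c₁ + a₂ ⊗ b₂ ⊗ c₂ then each S_k = c₁[k]·a₁b₁ᵀ + c₂[k]·a₂b₂ᵀ. S₀ and S₁ are linearly independent, so a₁b₁ᵀ and a₂b₂ᵀ must span the same plane of matrices: they are the rank-1 matrices of the form x·S₀ + y·S₁.
The 2×2 minor of x·S₀ + y·S₁ on rows {0,1}, columns {0,1} is 441·x² − 49·y² = 49·(3·x − y)(3·x + y), vanishing at (x:y) = (1:3) and (1:-3).
M₁ = S₀ + 3·S₁ = [[18, 54, -54], [12, 36, -36], [6, 18, -18]] = 6·(3, 2, 1)(1, 3, -3)ᵀ and M₂ = S₀ − 3·S₁ = [[24, -12, 0], [-12, 6, 0], [-36, 18, 0]] = 6·(2, -1, -3)(2, -1, 0)ᵀ, so take a₁ = (3, 2, 1), b₁ = (1, 3, -3), a₂ = (2, -1, -3), b₂ = (2, -1, 0).
Each slice is an integer combination of E₁ = a₁b₁ᵀ and E₂ = a₂b₂ᵀ: S₀ = 3·E₁ + 3·E₂, S₁ = E₁ − E₂, S₂ = 3·E₁ − 2·E₂; reading off coefficients, c₁ = (3, 1, 3) and c₂ = (3, -1, -2).
Hence T = (3, 2, 1) ⊗ (1, 3, -3) ⊗ (3, 1, 3) + (2, -1, -3) ⊗ (2, -1, 0) ⊗ (3, -1, -2), so rank(T) ≤ 2.
These bounds meet, so rank(T) = 2.

2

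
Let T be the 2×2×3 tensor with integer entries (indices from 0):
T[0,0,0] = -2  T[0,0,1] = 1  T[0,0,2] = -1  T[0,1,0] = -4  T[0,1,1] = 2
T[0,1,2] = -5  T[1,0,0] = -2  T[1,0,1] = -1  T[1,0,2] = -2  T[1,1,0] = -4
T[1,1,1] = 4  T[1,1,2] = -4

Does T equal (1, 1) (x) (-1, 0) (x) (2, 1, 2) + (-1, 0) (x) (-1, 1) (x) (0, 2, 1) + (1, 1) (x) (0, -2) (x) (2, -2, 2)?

Yes

Reconstruct entrywise from the claimed factors. For example, T[0,1,1] = 2 and Σₗ aₗ[0]bₗ[1]cₗ[1] = (1)·(0)·(1) + (-1)·(1)·(2) + (1)·(-2)·(-2) = 2; checking all 12 entries, every one matches. The claim holds.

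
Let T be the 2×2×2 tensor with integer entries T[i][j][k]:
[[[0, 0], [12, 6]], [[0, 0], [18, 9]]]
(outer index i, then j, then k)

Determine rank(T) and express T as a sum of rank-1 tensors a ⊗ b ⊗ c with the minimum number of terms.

rank(T) = 1

Lower bound: T ≠ 0 (e.g. T[0,1,0] = 12), so rank(T) ≥ 1.
Upper bound: if T = a ⊗ b ⊗ c then every fibre of T is a multiple of the corresponding factor, so read the factors off the fibres through the nonzero entry T[0,1,0] = 12.
The mode-1 fibre T[:,1,0] = [12, 18] gives a = [2, 3] (primitive direction); the mode-2 fibre T[0,:,0] = [0, 12] gives b = [0, 1]; then c[k] = T[0,1,k] / (a[0]·b[1]) = [12, 6] / 2 = [6, 3].
Expanding [2, 3] ⊗ [0, 1] ⊗ [6, 3] reproduces all 8 entries of T, so T = [2, 3] ⊗ [0, 1] ⊗ [6, 3] and rank(T) ≤ 1.
These bounds meet, so rank(T) = 1.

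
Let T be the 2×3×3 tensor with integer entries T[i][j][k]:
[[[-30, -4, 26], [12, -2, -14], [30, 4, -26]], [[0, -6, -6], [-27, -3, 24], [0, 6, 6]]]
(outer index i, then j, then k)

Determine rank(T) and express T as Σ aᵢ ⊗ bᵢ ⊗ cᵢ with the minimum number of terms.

rank(T) = 2

Lower bound: the mode-1 unfolding of T (rows indexed by i, columns by (j,k) = (0,0), (0,1), (0,2), (1,0), (1,1), (1,2), (2,0), (2,1), (2,2)) is [[-30, -4, 26, 12, -2, -14, 30, 4, -26], [0, -6, -6, -27, -3, 24, 0, 6, 6]].
There the 2×2 minor on rows i ∈ {0, 1}, columns (j,k) ∈ {(0,0), (0,1)} is det [[-30, -4], [0, -6]] = 180 ≠ 0, so this unfolding has rank ≥ 2; CP rank is at least every unfolding rank, so rank(T) ≥ 2. (Unfolding ranks only ever bound the CP rank from below — rank(T) can be strictly larger than all of them — so the matching upper bound has to come from an explicit 2-term decomposition.)
Upper bound — finding two terms. Write S_k = T[:,:,k] for the frontal slices: S₀ = [[-30, 12, 30], [0, -27, 0]], S₁ = [[-4, -2, 4], [-6, -3, 6]], S₂ = [[26, -14, -26], [-6, 24, 6]].
If T = a₁ ⊗ b₁ ⊗ c₁ + a₂ ⊗ b₂ ⊗ c₂ then each S_k = c₁[k]·a₁b₁ᵀ + c₂[k]·a₂b₂ᵀ. S₀ and S₁ are linearly independent, so a₁b₁ᵀ and a₂b₂ᵀ must span the same plane of matrices: they are the rank-1 matrices of the form x·S₀ + y·S₁.
The 2×2 minor of x·S₀ + y·S₁ on rows {0,1}, columns {0,1} is 810·x² + 270·xy = 270·(3·x + y)(x), vanishing at (x:y) = (1:-3) and (0:1).
M₁ = S₀ − 3·S₁ = [[-18, 18, 18], [18, -18, -18]] = (-18)·[1, -1][1, -1, -1]ᵀ and M₂ = S₁ = [[-4, -2, 4], [-6, -3, 6]] = −[2, 3][2, 1, -2]ᵀ, so take a₁ = [1, -1], b₁ = [1, -1, -1], a₂ = [2, 3], b₂ = [2, 1, -2].
Each slice is an integer combination of E₁ = a₁b₁ᵀ and E₂ = a₂b₂ᵀ: S₀ = −18·E₁ − 3·E₂, S₁ = −E₂, S₂ = 18·E₁ + 2·E₂; reading off coefficients, c₁ = [-18, 0, 18] and c₂ = [-3, -1, 2].
Hence T = [1, -1] ⊗ [1, -1, -1] ⊗ [-18, 0, 18] + [2, 3] ⊗ [2, 1, -2] ⊗ [-3, -1, 2], so rank(T) ≤ 2.
These bounds meet, so rank(T) = 2.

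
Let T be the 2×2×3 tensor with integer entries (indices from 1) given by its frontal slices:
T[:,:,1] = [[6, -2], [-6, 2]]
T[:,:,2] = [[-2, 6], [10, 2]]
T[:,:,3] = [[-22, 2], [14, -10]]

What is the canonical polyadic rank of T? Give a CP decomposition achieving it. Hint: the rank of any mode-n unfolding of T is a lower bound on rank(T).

Lower bound: in the mode-1 unfolding of T (rows indexed by i, columns by (j,k)) the 2×2 minor on rows i ∈ {1, 2}, columns (j,k) ∈ {(1,1), (1,2)} is det [[6, -2], [-6, 10]] = 48 ≠ 0, so that unfolding has rank ≥ 2 and hence rank(T) ≥ 2 (CP rank is at least every unfolding rank, though it can be larger).
Upper bound: with S_k = T[:,:,k], the two rank-1 terms a₁b₁ᵀ, a₂b₂ᵀ are the rank-1 members of the pencil x·S₁ + y·S₂.
det(x·S₁ + y·S₂) is 64·xy − 64·y² = 64·(x − y)(y), vanishing at (x:y) = (1:1) and (1:0).
M₁ = S₁ + S₂ = [[4, 4], [4, 4]] = 4·[1, 1][1, 1]ᵀ and M₂ = S₁ = [[6, -2], [-6, 2]] = 2·[1, -1][3, -1]ᵀ, so take a₁ = [1, 1], b₁ = [1, 1], a₂ = [1, -1], b₂ = [3, -1].
Each slice is an integer combination of E₁ = a₁b₁ᵀ and E₂ = a₂b₂ᵀ: S₁ = 2·E₂, S₂ = 4·E₁ − 2·E₂, S₃ = −4·E₁ − 6·E₂; reading off coefficients, c₁ = [0, 4, -4] and c₂ = [2, -2, -6].
Hence T = [1, 1] ⊗ [1, 1] ⊗ [0, 4, -4] + [1, -1] ⊗ [3, -1] ⊗ [2, -2, -6], so rank(T) ≤ 2.
These bounds meet, so rank(T) = 2.

rank(T) = 2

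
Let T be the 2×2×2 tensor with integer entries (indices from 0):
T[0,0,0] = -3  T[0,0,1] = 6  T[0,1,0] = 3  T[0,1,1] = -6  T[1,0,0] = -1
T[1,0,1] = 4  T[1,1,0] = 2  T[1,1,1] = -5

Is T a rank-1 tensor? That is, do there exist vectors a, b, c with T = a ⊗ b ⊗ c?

The mode-3 unfolding of T (rows indexed by k, columns by (i,j) = (0,0), (0,1), (1,0), (1,1)) is [[-3, 3, -1, 2], [6, -6, 4, -5]].
There the 2×2 minor on rows k ∈ {0, 1}, columns (i,j) ∈ {(0,0), (1,0)} is det [[-3, -1], [6, 4]] = -6 ≠ 0, so this unfolding has rank ≥ 2; CP rank is at least every unfolding rank, so rank(T) ≥ 2.
In particular rank(T) ≥ 2 > 1, so T is not rank-1.

No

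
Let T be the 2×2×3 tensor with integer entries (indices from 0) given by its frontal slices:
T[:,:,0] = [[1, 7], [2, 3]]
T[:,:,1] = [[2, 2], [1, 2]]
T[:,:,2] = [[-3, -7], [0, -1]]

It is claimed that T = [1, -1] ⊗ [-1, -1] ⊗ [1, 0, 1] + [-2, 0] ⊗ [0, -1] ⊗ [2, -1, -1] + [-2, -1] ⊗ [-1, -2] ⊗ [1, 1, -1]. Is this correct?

Yes

Reconstruct entrywise from the claimed factors. For example, T[0,0,0] = 1 and Σₗ aₗ[0]bₗ[0]cₗ[0] = (1)·(-1)·(1) + (-2)·(0)·(2) + (-2)·(-1)·(1) = 1; checking all 12 entries, every one matches. The claim holds.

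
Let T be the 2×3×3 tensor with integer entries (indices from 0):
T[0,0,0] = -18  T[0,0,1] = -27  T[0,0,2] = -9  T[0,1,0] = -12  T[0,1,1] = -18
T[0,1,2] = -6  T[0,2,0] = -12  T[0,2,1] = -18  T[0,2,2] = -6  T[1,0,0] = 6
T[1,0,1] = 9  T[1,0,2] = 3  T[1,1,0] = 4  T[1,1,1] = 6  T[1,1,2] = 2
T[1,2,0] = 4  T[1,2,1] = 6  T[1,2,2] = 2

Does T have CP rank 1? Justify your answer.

If T = a ∘ b ∘ c then every fibre of T is a multiple of the corresponding factor, so read the factors off the fibres through the nonzero entry T[0,0,0] = -18.
The mode-1 fibre T[:,0,0] = [-18, 6] gives a = [3, -1] (primitive direction); the mode-2 fibre T[0,:,0] = [-18, -12, -12] gives b = [3, 2, 2]; then c[k] = T[0,0,k] / (a[0]·b[0]) = [-18, -27, -9] / 9 = [-2, -3, -1].
Expanding [3, -1] ∘ [3, 2, 2] ∘ [-2, -3, -1] reproduces all 18 entries of T, so T = [3, -1] ∘ [3, 2, 2] ∘ [-2, -3, -1] and rank(T) ≤ 1.
Equivalently every frontal slice T[:,:,k] is c[k] times the rank-1 matrix [3, -1] ∘ [3, 2, 2]. So T has rank 1 (it is nonzero).

Yes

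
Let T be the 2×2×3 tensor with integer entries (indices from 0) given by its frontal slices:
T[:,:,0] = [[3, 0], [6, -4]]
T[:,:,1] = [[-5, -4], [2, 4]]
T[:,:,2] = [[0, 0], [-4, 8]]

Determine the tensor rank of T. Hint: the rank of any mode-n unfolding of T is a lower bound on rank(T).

Lower bound: the mode-3 unfolding of T (rows indexed by k, columns by (i,j) = (0,0), (0,1), (1,0), (1,1)) is [[3, 0, 6, -4], [-5, -4, 2, 4], [0, 0, -4, 8]].
There the 3×3 minor on rows k ∈ {0, 1, 2}, columns (i,j) ∈ {(0,0), (0,1), (1,0)} is det [[3, 0, 6], [-5, -4, 2], [0, 0, -4]] = 48 ≠ 0, so this unfolding has rank ≥ 3; CP rank is at least every unfolding rank, so rank(T) ≥ 3. (This is only a lower bound: in general the CP rank may exceed every unfolding rank, so we still need to exhibit 3 rank-1 terms summing to T.)
Upper bound: T is a sum of 3 rank-1 terms, T = [0, 1] ∘ [1, -2] ∘ [4, 0, -4] + [1, -2] ∘ [1, 2] ∘ [-1, -1, 0] + [1, 0] ∘ [2, 1] ∘ [2, -2, 0] (one valid choice — decompositions are not unique — normalised so each a, b is primitive with positive first nonzero entry; check it by expanding all entries), so rank(T) ≤ 3.
These bounds meet, so rank(T) = 3.

3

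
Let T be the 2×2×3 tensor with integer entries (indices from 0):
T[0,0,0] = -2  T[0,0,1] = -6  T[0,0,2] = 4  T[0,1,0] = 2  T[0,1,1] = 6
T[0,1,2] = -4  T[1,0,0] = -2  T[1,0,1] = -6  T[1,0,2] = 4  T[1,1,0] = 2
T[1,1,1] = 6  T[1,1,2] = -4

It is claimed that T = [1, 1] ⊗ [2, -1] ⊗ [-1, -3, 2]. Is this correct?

No

Reconstruct entry (0,1,0) from the claimed factors: Σₗ aₗ[0]bₗ[1]cₗ[0] = (1)·(-1)·(-1) = 1, but T[0,1,0] = 2. The claim is false.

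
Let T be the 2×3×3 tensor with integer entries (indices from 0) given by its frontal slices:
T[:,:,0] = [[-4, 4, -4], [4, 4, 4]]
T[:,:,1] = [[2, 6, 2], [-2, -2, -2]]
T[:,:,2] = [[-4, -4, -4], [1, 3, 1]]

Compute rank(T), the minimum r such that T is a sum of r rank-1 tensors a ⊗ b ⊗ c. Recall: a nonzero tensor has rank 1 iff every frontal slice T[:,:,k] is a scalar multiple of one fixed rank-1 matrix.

Lower bound: in the mode-3 unfolding of T (rows indexed by k, columns by (i,j)) the 3×3 minor on rows k ∈ {0, 1, 2}, columns (i,j) ∈ {(0,0), (0,1), (1,0)} is det [[-4, 4, 4], [2, 6, -2], [-4, -4, 1]] = 96 ≠ 0, so that unfolding has rank ≥ 3 and hence rank(T) ≥ 3 (CP rank is at least every unfolding rank, though it can be larger).
Upper bound: T is a sum of 3 rank-1 terms, T = [1, -1] ⊗ [1, 1, 1] ⊗ [-4, 2, -2] + [1, 0] ⊗ [0, 1, 0] ⊗ [8, 4, -4] + [2, 1] ⊗ [1, -1, 1] ⊗ [0, 0, -1] (one valid choice — decompositions are not unique — normalised so each a, b is primitive with positive first nonzero entry; check it by expanding all entries), so rank(T) ≤ 3.
These bounds meet, so rank(T) = 3.

3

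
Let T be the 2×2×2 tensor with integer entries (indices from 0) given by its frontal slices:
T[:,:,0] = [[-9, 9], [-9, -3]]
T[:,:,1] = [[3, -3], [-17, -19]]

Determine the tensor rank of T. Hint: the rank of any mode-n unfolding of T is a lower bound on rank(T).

Lower bound: the mode-2 unfolding of T (rows indexed by j, columns by (i,k) = (0,0), (0,1), (1,0), (1,1)) is [[-9, 3, -9, -17], [9, -3, -3, -19]].
There the 2×2 minor on rows j ∈ {0, 1}, columns (i,k) ∈ {(0,0), (1,0)} is det [[-9, -9], [9, -3]] = 108 ≠ 0, so this unfolding has rank ≥ 2; CP rank is at least every unfolding rank, so rank(T) ≥ 2. (Unfolding ranks only ever bound the CP rank from below — rank(T) can be strictly larger than all of them — so the matching upper bound has to come from an explicit 2-term decomposition.)
Upper bound — finding two terms. Write S_k = T[:,:,k] for the frontal slices: S₀ = [[-9, 9], [-9, -3]], S₁ = [[3, -3], [-17, -19]].
If T = a₁ ⊗ b₁ ⊗ c₁ + a₂ ⊗ b₂ ⊗ c₂ then each S_k = c₁[k]·a₁b₁ᵀ + c₂[k]·a₂b₂ᵀ. S₀ and S₁ are linearly independent, so a₁b₁ᵀ and a₂b₂ᵀ must span the same plane of matrices: they are the rank-1 matrices of the form x·S₀ + y·S₁.
det(x·S₀ + y·S₁) is 108·x² + 288·xy − 108·y² = 36·(x + 3·y)(3·x − y), vanishing at (x:y) = (3:-1) and (1:3).
M₁ = 3·S₀ − S₁ = [[-30, 30], [-10, 10]] = (-10)·(3, 1)(1, -1)ᵀ and M₂ = S₀ + 3·S₁ = [[0, 0], [-60, -60]] = (-60)·(0, 1)(1, 1)ᵀ, so take a₁ = (3, 1), b₁ = (1, -1), a₂ = (0, 1), b₂ = (1, 1).
Each slice is an integer combination of E₁ = a₁b₁ᵀ and E₂ = a₂b₂ᵀ: S₀ = −3·E₁ − 6·E₂, S₁ = E₁ − 18·E₂; reading off coefficients, c₁ = (-3, 1) and c₂ = (-6, -18).
Hence T = (3, 1) ⊗ (1, -1) ⊗ (-3, 1) + (0, 1) ⊗ (1, 1) ⊗ (-6, -18), so rank(T) ≤ 2.
These bounds meet, so rank(T) = 2.

2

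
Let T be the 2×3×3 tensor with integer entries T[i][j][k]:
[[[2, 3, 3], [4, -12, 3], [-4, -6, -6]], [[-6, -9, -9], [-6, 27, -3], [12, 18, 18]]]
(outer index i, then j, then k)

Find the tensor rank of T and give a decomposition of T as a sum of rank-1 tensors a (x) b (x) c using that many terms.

rank(T) = 2

Lower bound: in the mode-3 unfolding of T (rows indexed by k, columns by (i,j)) the 2×2 minor on rows k ∈ {0, 1}, columns (i,j) ∈ {(0,0), (0,1)} is det [[2, 4], [3, -12]] = -36 ≠ 0, so that unfolding has rank ≥ 2 and hence rank(T) ≥ 2 (CP rank is at least every unfolding rank, though it can be larger).
Upper bound: with S_k = T[:,:,k], the two rank-1 terms a₁b₁ᵀ, a₂b₂ᵀ are the rank-1 members of the pencil x·S₀ + y·S₁.
The 2×2 minor of x·S₀ + y·S₁ on rows {0,1}, columns {0,1} is 12·x² − 27·y² = 3·(2·x − 3·y)(2·x + 3·y), vanishing at (x:y) = (3:2) and (3:-2).
M₁ = 3·S₀ + 2·S₁ = [[12, -12, -24], [-36, 36, 72]] = 12·(1, -3)(1, -1, -2)ᵀ and M₂ = 3·S₀ − 2·S₁ = [[0, 36, 0], [0, -72, 0]] = 36·(1, -2)(0, 1, 0)ᵀ, so take a₁ = (1, -3), b₁ = (1, -1, -2), a₂ = (1, -2), b₂ = (0, 1, 0).
Each slice is an integer combination of E₁ = a₁b₁ᵀ and E₂ = a₂b₂ᵀ: S₀ = 2·E₁ + 6·E₂, S₁ = 3·E₁ − 9·E₂, S₂ = 3·E₁ + 6·E₂; reading off coefficients, c₁ = (2, 3, 3) and c₂ = (6, -9, 6).
Hence T = (1, -3) (x) (1, -1, -2) (x) (2, 3, 3) + (1, -2) (x) (0, 1, 0) (x) (6, -9, 6), so rank(T) ≤ 2.
These bounds meet, so rank(T) = 2.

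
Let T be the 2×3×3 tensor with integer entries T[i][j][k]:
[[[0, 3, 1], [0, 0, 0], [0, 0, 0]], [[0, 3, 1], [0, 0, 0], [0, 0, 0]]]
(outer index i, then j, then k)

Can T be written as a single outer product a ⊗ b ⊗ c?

Yes

If T = a ⊗ b ⊗ c then every fibre of T is a multiple of the corresponding factor, so read the factors off the fibres through the nonzero entry T[0,0,1] = 3.
The mode-1 fibre T[:,0,1] = [3, 3] gives a = [1, 1] (primitive direction); the mode-2 fibre T[0,:,1] = [3, 0, 0] gives b = [1, 0, 0]; then c[k] = T[0,0,k] / (a[0]·b[0]) = [0, 3, 1] / 1 = [0, 3, 1].
Expanding [1, 1] ⊗ [1, 0, 0] ⊗ [0, 3, 1] reproduces all 18 entries of T, so T = [1, 1] ⊗ [1, 0, 0] ⊗ [0, 3, 1] and rank(T) ≤ 1.
Equivalently every frontal slice T[:,:,k] is c[k] times the rank-1 matrix [1, 1] ⊗ [1, 0, 0]. So T has rank 1 (it is nonzero).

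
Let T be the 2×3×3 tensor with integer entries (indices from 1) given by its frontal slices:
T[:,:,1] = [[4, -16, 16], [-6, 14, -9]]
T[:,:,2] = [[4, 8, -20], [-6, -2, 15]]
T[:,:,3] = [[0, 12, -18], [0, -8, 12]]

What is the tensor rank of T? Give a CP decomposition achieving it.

Lower bound: the mode-3 unfolding of T (rows indexed by k, columns by (i,j) = (1,1), (1,2), (1,3), (2,1), (2,2), (2,3)) is [[4, -16, 16, -6, 14, -9], [4, 8, -20, -6, -2, 15], [0, 12, -18, 0, -8, 12]].
There the 2×2 minor on rows k ∈ {1, 2}, columns (i,j) ∈ {(1,1), (1,2)} is det [[4, -16], [4, 8]] = 96 ≠ 0, so this unfolding has rank ≥ 2; CP rank is at least every unfolding rank, so rank(T) ≥ 2. (Unfolding ranks only ever bound the CP rank from below — rank(T) can be strictly larger than all of them — so the matching upper bound has to come from an explicit 2-term decomposition.)
Upper bound — finding two terms. Write S_k = T[:,:,k] for the frontal slices: S₁ = [[4, -16, 16], [-6, 14, -9]], S₂ = [[4, 8, -20], [-6, -2, 15]], S₃ = [[0, 12, -18], [0, -8, 12]].
If T = a₁ (x) b₁ (x) c₁ + a₂ (x) b₂ (x) c₂ then each S_k = c₁[k]·a₁b₁ᵀ + c₂[k]·a₂b₂ᵀ. S₁ and S₂ are linearly independent, so a₁b₁ᵀ and a₂b₂ᵀ must span the same plane of matrices: they are the rank-1 matrices of the form x·S₁ + y·S₂.
The 2×2 minor of x·S₁ + y·S₂ on rows {1,2}, columns {1,2} is −40·x² + 40·y² = (-40)·(x − y)(x + y), vanishing at (x:y) = (1:1) and (1:-1).
M₁ = S₁ + S₂ = [[8, -8, -4], [-12, 12, 6]] = 2·[2, -3][2, -2, -1]ᵀ and M₂ = S₁ − S₂ = [[0, -24, 36], [0, 16, -24]] = (-4)·[3, -2][0, 2, -3]ᵀ, so take a₁ = [2, -3], b₁ = [2, -2, -1], a₂ = [3, -2], b₂ = [0, 2, -3].
Each slice is an integer combination of E₁ = a₁b₁ᵀ and E₂ = a₂b₂ᵀ: S₁ = E₁ − 2·E₂, S₂ = E₁ + 2·E₂, S₃ = 2·E₂; reading off coefficients, c₁ = [1, 1, 0] and c₂ = [-2, 2, 2].
Hence T = [2, -3] (x) [2, -2, -1] (x) [1, 1, 0] + [3, -2] (x) [0, 2, -3] (x) [-2, 2, 2], so rank(T) ≤ 2.
These bounds meet, so rank(T) = 2.
Check entry T[2,1,1] = -6: (-3)·(2)·(1) + (-2)·(0)·(-2) = -6.

rank(T) = 2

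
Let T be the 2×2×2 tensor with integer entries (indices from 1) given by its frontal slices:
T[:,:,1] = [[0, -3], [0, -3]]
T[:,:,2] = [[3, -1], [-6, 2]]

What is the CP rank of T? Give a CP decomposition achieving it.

rank(T) = 2

Lower bound: in the mode-3 unfolding of T (rows indexed by k, columns by (i,j)) the 2×2 minor on rows k ∈ {1, 2}, columns (i,j) ∈ {(1,1), (1,2)} is det [[0, -3], [3, -1]] = 9 ≠ 0, so that unfolding has rank ≥ 2 and hence rank(T) ≥ 2 (CP rank is at least every unfolding rank, though it can be larger).
Upper bound: with S_k = T[:,:,k], the two rank-1 terms a₁b₁ᵀ, a₂b₂ᵀ are the rank-1 members of the pencil x·S₁ + y·S₂.
det(x·S₁ + y·S₂) is −27·xy = (-27)·(y)(x), vanishing at (x:y) = (1:0) and (0:1).
M₁ = S₁ = [[0, -3], [0, -3]] = (-3)·[1, 1][0, 1]ᵀ and M₂ = S₂ = [[3, -1], [-6, 2]] = [1, -2][3, -1]ᵀ, so take a₁ = [1, 1], b₁ = [0, 1], a₂ = [1, -2], b₂ = [3, -1].
Each slice is an integer combination of E₁ = a₁b₁ᵀ and E₂ = a₂b₂ᵀ: S₁ = −3·E₁, S₂ = E₂; reading off coefficients, c₁ = [-3, 0] and c₂ = [0, 1].
Hence T = [1, 1] ⊗ [0, 1] ⊗ [-3, 0] + [1, -2] ⊗ [3, -1] ⊗ [0, 1], so rank(T) ≤ 2.
These bounds meet, so rank(T) = 2.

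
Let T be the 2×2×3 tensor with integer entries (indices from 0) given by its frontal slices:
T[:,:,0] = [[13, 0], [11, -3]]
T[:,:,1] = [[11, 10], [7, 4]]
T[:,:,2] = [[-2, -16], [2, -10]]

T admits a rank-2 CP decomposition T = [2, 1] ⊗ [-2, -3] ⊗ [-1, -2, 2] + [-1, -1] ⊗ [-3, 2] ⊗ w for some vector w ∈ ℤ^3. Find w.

Subtract the known terms from T to get the rank-1 residual R = [-1, -1] ⊗ [-3, 2] ⊗ w, so R[i,j,k] = a[i]·b[j]·w[k]. Pick indices with nonzero a[0]·b[0] = (-1)·(-3) = 3. Only the fibre through (0,0,·) is needed: R[0,0,:] = T[0,0,:] − Σₗ aₗ[0]bₗ[0]cₗ = [13, 11, -2] − (2)·(-2)·[-1, -2, 2] = [9, 3, 6]. Then w[k] = R[0,0,k] / 3 for each k, giving w = [9, 3, 6] / 3 = [3, 1, 2].

w = [3, 1, 2]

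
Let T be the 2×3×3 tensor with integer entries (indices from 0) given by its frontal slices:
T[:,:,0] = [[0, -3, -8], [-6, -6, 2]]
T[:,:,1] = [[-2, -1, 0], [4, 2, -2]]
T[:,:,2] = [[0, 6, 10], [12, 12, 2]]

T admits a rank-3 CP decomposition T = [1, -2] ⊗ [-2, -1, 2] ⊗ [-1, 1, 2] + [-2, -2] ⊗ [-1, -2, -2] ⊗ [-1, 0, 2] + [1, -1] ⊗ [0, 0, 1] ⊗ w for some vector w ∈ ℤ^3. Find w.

w = [-2, -2, -2]

Subtract the known terms from T to get the rank-1 residual R = [1, -1] ⊗ [0, 0, 1] ⊗ w, so R[i,j,k] = a[i]·b[j]·w[k]. Pick indices with nonzero a[0]·b[2] = (1)·(1) = 1. Only the fibre through (0,2,·) is needed: R[0,2,:] = T[0,2,:] − Σₗ aₗ[0]bₗ[2]cₗ = [-8, 0, 10] − (1)·(2)·[-1, 1, 2] − (-2)·(-2)·[-1, 0, 2] = [-2, -2, -2]. Then w[k] = R[0,2,k] / 1 for each k, giving w = [-2, -2, -2] / 1 = [-2, -2, -2].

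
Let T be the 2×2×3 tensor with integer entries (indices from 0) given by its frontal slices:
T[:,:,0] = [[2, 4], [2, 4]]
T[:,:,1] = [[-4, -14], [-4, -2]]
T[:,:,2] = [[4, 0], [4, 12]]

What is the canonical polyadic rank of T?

3

Lower bound: in the mode-3 unfolding of T (rows indexed by k, columns by (i,j)) the 3×3 minor on rows k ∈ {0, 1, 2}, columns (i,j) ∈ {(0,0), (0,1), (1,1)} is det [[2, 4, 4], [-4, -14, -2], [4, 0, 12]] = 48 ≠ 0, so that unfolding has rank ≥ 3 and hence rank(T) ≥ 3 (CP rank is at least every unfolding rank, though it can be larger).
Upper bound: T is a sum of 3 rank-1 terms, T = [1, 1] ⊗ [0, 1] ⊗ [2, -2, 4] + [1, 1] ⊗ [1, 1] ⊗ [2, -4, 4] + [2, -1] ⊗ [0, 1] ⊗ [0, -4, -4] (written with every a and b primitive with positive leading entry and the scale carried by c; CP decompositions are not unique, and this one is verified by expanding entrywise), so rank(T) ≤ 3.
These bounds meet, so rank(T) = 3.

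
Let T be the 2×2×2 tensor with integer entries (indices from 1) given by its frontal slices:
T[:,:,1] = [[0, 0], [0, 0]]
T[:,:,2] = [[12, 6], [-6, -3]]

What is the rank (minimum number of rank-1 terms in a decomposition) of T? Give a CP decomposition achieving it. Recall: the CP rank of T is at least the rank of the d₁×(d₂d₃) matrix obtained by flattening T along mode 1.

rank(T) = 1

Lower bound: T ≠ 0 (e.g. T[1,1,2] = 12), so rank(T) ≥ 1.
Upper bound: if T = a ⊗ b ⊗ c then every fibre of T is a multiple of the corresponding factor, so read the factors off the fibres through the nonzero entry T[1,1,2] = 12.
The mode-1 fibre T[:,1,2] = [12, -6] gives a = (2, -1) (primitive direction); the mode-2 fibre T[1,:,2] = [12, 6] gives b = (2, 1); then c[k] = T[1,1,k] / (a[1]·b[1]) = [0, 12] / 4 = (0, 3).
Expanding (2, -1) ⊗ (2, 1) ⊗ (0, 3) reproduces all 8 entries of T, so T = (2, -1) ⊗ (2, 1) ⊗ (0, 3) and rank(T) ≤ 1.
These bounds meet, so rank(T) = 1.
Check entry T[2,2,2] = -3: (-1)·(1)·(3) = -3.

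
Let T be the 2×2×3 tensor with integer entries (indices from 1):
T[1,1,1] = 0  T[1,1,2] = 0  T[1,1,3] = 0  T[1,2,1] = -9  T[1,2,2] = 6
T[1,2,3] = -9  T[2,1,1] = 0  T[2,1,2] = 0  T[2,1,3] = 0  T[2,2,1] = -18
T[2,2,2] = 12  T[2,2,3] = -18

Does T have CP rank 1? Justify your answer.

If T = a ∘ b ∘ c then every fibre of T is a multiple of the corresponding factor, so read the factors off the fibres through the nonzero entry T[1,2,1] = -9.
The mode-1 fibre T[:,2,1] = [-9, -18] gives a = [1, 2] (primitive direction); the mode-2 fibre T[1,:,1] = [0, -9] gives b = [0, 1]; then c[k] = T[1,2,k] / (a[1]·b[2]) = [-9, 6, -9] / 1 = [-9, 6, -9].
Expanding [1, 2] ∘ [0, 1] ∘ [-9, 6, -9] reproduces all 12 entries of T, so T = [1, 2] ∘ [0, 1] ∘ [-9, 6, -9] and rank(T) ≤ 1.
Equivalently every frontal slice T[:,:,k] is c[k] times the rank-1 matrix [1, 2] ∘ [0, 1]. So T has rank 1 (it is nonzero).

Yes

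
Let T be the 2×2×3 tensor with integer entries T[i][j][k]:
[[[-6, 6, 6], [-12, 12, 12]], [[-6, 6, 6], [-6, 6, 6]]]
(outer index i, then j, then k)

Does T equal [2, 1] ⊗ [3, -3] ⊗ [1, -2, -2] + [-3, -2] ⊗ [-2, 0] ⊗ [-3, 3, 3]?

Reconstruct entry (0,0,0) from the claimed factors: Σₗ aₗ[0]bₗ[0]cₗ[0] = (2)·(3)·(1) + (-3)·(-2)·(-3) = -12, but T[0,0,0] = -6. The claim is false.

No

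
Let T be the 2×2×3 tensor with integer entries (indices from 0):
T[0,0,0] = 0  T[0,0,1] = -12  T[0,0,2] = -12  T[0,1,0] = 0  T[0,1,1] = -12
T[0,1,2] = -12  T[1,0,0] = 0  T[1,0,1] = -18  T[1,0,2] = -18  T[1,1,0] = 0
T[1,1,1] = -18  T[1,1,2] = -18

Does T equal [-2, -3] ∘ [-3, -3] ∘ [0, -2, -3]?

No

Reconstruct entry (0,0,2) from the claimed factors: Σₗ aₗ[0]bₗ[0]cₗ[2] = (-2)·(-3)·(-3) = -18, but T[0,0,2] = -12. The claim is false.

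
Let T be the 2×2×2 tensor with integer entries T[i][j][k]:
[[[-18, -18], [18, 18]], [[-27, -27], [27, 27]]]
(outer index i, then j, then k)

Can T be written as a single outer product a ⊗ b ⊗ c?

Yes

If T = a ⊗ b ⊗ c then every fibre of T is a multiple of the corresponding factor, so read the factors off the fibres through the nonzero entry T[0,0,0] = -18.
The mode-1 fibre T[:,0,0] = [-18, -27] gives a = [2, 3] (primitive direction); the mode-2 fibre T[0,:,0] = [-18, 18] gives b = [1, -1]; then c[k] = T[0,0,k] / (a[0]·b[0]) = [-18, -18] / 2 = [-9, -9].
Expanding [2, 3] ⊗ [1, -1] ⊗ [-9, -9] reproduces all 8 entries of T, so T = [2, 3] ⊗ [1, -1] ⊗ [-9, -9] and rank(T) ≤ 1.
Equivalently every frontal slice T[:,:,k] is c[k] times the rank-1 matrix [2, 3] ⊗ [1, -1]. So T has rank 1 (it is nonzero).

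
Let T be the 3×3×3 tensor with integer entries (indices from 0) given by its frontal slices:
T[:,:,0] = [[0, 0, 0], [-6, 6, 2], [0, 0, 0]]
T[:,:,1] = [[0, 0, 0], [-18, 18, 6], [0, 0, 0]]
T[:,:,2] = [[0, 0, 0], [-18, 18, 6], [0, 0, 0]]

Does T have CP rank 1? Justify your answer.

The mode-1 fibre T[:,0,0] = [0, -6, 0] gives a = [0, 1, 0] (primitive direction); the mode-2 fibre T[1,:,0] = [-6, 6, 2] gives b = [3, -3, -1]; then c[k] = T[1,0,k] / (a[1]·b[0]) = [-6, -18, -18] / 3 = [-2, -6, -6].
Expanding [0, 1, 0] (x) [3, -3, -1] (x) [-2, -6, -6] reproduces all 27 entries of T, so T = [0, 1, 0] (x) [3, -3, -1] (x) [-2, -6, -6] and rank(T) ≤ 1.
Equivalently every frontal slice T[:,:,k] is c[k] times the rank-1 matrix [0, 1, 0] (x) [3, -3, -1]. So T has rank 1 (it is nonzero).

Yes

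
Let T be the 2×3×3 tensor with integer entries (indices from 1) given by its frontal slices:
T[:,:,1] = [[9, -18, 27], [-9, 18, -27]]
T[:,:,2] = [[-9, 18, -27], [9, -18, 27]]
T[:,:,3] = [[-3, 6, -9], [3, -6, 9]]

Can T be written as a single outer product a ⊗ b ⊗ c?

Yes

If T = a ⊗ b ⊗ c then every fibre of T is a multiple of the corresponding factor, so read the factors off the fibres through the nonzero entry T[1,1,1] = 9.
The mode-1 fibre T[:,1,1] = [9, -9] gives a = [1, -1] (primitive direction); the mode-2 fibre T[1,:,1] = [9, -18, 27] gives b = [1, -2, 3]; then c[k] = T[1,1,k] / (a[1]·b[1]) = [9, -9, -3] / 1 = [9, -9, -3].
Expanding [1, -1] ⊗ [1, -2, 3] ⊗ [9, -9, -3] reproduces all 18 entries of T, so T = [1, -1] ⊗ [1, -2, 3] ⊗ [9, -9, -3] and rank(T) ≤ 1.
Equivalently every frontal slice T[:,:,k] is c[k] times the rank-1 matrix [1, -1] ⊗ [1, -2, 3]. So T has rank 1 (it is nonzero).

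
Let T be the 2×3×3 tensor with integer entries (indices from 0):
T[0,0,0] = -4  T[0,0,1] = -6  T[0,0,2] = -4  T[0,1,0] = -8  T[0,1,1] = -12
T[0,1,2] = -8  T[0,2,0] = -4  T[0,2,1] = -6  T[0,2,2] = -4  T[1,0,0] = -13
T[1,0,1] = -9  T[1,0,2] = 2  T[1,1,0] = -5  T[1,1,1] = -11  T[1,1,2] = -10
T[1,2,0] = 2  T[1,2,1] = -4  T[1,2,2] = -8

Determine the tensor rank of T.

Lower bound: the mode-1 unfolding of T (rows indexed by i, columns by (j,k) = (0,0), (0,1), (0,2), (1,0), (1,1), (1,2), (2,0), (2,1), (2,2)) is [[-4, -6, -4, -8, -12, -8, -4, -6, -4], [-13, -9, 2, -5, -11, -10, 2, -4, -8]].
There the 2×2 minor on rows i ∈ {0, 1}, columns (j,k) ∈ {(0,0), (0,1)} is det [[-4, -6], [-13, -9]] = -42 ≠ 0, so this unfolding has rank ≥ 2; CP rank is at least every unfolding rank, so rank(T) ≥ 2. (Flattening ranks never certify an upper bound on CP rank; for that we must actually write T with 2 rank-1 terms.)
Upper bound — finding two terms. Write S_k = T[:,:,k] for the frontal slices: S₀ = [[-4, -8, -4], [-13, -5, 2]], S₁ = [[-6, -12, -6], [-9, -11, -4]], S₂ = [[-4, -8, -4], [2, -10, -8]].
If T = a₁ (x) b₁ (x) c₁ + a₂ (x) b₂ (x) c₂ then each S_k = c₁[k]·a₁b₁ᵀ + c₂[k]·a₂b₂ᵀ. S₀ and S₁ are linearly independent, so a₁b₁ᵀ and a₂b₂ᵀ must span the same plane of matrices: they are the rank-1 matrices of the form x·S₀ + y·S₁.
The 2×2 minor of x·S₀ + y·S₁ on rows {0,1}, columns {0,1} is −84·x² − 154·xy − 42·y² = (-14)·(2·x + 3·y)(3·x + y), vanishing at (x:y) = (3:-2) and (1:-3).
M₁ = 3·S₀ − 2·S₁ = [[0, 0, 0], [-21, 7, 14]] = (-7)·[0, 1][3, -1, -2]ᵀ and M₂ = S₀ − 3·S₁ = [[14, 28, 14], [14, 28, 14]] = 14·[1, 1][1, 2, 1]ᵀ, so take a₁ = [0, 1], b₁ = [3, -1, -2], a₂ = [1, 1], b₂ = [1, 2, 1].
Each slice is an integer combination of E₁ = a₁b₁ᵀ and E₂ = a₂b₂ᵀ: S₀ = −3·E₁ − 4·E₂, S₁ = −E₁ − 6·E₂, S₂ = 2·E₁ − 4·E₂; reading off coefficients, c₁ = [-3, -1, 2] and c₂ = [-4, -6, -4].
Hence T = [0, 1] (x) [3, -1, -2] (x) [-3, -1, 2] + [1, 1] (x) [1, 2, 1] (x) [-4, -6, -4], so rank(T) ≤ 2.
These bounds meet, so rank(T) = 2.

2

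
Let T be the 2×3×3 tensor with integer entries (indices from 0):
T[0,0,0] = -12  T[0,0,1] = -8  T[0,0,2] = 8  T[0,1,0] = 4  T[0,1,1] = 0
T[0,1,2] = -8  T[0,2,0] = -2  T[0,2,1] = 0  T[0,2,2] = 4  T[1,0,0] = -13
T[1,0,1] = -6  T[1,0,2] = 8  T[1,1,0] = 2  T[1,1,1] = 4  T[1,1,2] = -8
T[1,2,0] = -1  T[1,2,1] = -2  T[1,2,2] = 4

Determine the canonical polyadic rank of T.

3

Lower bound: the mode-3 unfolding of T (rows indexed by k, columns by (i,j) = (0,0), (0,1), (0,2), (1,0), (1,1), (1,2)) is [[-12, 4, -2, -13, 2, -1], [-8, 0, 0, -6, 4, -2], [8, -8, 4, 8, -8, 4]].
There the 3×3 minor on rows k ∈ {0, 1, 2}, columns (i,j) ∈ {(0,0), (0,1), (1,0)} is det [[-12, 4, -13], [-8, 0, -6], [8, -8, 8]] = -192 ≠ 0, so this unfolding has rank ≥ 3; CP rank is at least every unfolding rank, so rank(T) ≥ 3. (Unfolding ranks only ever bound the CP rank from below — rank(T) can be strictly larger than all of them — so the matching upper bound has to come from an explicit 3-term decomposition.)
Upper bound: T is a sum of 3 rank-1 terms, T = [0, 1] (x) [1, 2, -1] (x) [-1, 2, 0] + [1, 1] (x) [2, -2, 1] (x) [-4, -2, 4] + [1, 1] (x) [2, 2, -1] (x) [-2, -2, 0] (one valid choice — decompositions are not unique — normalised so each a, b is primitive with positive first nonzero entry; check it by expanding all entries), so rank(T) ≤ 3.
These bounds meet, so rank(T) = 3.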